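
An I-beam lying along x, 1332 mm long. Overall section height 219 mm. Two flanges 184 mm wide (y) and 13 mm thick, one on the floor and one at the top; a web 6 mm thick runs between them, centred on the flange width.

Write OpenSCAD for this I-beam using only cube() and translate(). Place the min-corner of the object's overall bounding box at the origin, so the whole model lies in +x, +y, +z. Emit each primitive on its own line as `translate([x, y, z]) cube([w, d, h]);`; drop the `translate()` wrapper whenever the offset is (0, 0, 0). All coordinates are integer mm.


cube([1332, 184, 13]);
translate([0, 89, 13]) cube([1332, 6, 193]);
translate([0, 0, 206]) cube([1332, 184, 13]);


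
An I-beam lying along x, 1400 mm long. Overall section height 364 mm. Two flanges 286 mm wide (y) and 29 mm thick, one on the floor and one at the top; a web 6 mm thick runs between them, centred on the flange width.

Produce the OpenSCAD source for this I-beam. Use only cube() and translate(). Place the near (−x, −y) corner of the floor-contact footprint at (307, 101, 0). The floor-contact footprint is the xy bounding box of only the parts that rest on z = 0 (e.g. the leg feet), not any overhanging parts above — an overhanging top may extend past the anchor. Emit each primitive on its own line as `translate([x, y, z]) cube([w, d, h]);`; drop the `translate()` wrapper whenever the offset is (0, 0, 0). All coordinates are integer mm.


translate([307, 101, 0]) cube([1400, 286, 29]);
translate([307, 241, 29]) cube([1400, 6, 306]);
translate([307, 101, 335]) cube([1400, 286, 29]);


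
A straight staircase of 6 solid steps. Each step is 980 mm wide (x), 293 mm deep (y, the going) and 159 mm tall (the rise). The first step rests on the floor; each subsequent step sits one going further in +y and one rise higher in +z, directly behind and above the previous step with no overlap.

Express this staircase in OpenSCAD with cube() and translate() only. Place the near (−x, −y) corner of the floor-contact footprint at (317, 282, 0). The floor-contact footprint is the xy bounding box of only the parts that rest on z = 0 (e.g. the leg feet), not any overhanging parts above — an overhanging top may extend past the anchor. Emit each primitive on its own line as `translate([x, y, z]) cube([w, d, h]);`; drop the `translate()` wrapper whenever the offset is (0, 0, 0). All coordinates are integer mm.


translate([317, 282, 0]) cube([980, 293, 159]);
translate([317, 575, 159]) cube([980, 293, 159]);
translate([317, 868, 318]) cube([980, 293, 159]);
translate([317, 1161, 477]) cube([980, 293, 159]);
translate([317, 1454, 636]) cube([980, 293, 159]);
translate([317, 1747, 795]) cube([980, 293, 159]);


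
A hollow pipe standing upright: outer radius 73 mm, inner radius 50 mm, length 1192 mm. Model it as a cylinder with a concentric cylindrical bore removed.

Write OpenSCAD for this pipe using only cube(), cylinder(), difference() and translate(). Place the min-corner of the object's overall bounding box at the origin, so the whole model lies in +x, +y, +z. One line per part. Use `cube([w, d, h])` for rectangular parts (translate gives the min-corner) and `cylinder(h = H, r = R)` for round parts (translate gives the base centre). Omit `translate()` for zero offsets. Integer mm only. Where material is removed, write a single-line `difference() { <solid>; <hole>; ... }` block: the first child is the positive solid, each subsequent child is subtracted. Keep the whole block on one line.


difference() { translate([73, 73, 0]) cylinder(h = 1192, r = 73); translate([73, 73, 0]) cylinder(h = 1192, r = 50); }


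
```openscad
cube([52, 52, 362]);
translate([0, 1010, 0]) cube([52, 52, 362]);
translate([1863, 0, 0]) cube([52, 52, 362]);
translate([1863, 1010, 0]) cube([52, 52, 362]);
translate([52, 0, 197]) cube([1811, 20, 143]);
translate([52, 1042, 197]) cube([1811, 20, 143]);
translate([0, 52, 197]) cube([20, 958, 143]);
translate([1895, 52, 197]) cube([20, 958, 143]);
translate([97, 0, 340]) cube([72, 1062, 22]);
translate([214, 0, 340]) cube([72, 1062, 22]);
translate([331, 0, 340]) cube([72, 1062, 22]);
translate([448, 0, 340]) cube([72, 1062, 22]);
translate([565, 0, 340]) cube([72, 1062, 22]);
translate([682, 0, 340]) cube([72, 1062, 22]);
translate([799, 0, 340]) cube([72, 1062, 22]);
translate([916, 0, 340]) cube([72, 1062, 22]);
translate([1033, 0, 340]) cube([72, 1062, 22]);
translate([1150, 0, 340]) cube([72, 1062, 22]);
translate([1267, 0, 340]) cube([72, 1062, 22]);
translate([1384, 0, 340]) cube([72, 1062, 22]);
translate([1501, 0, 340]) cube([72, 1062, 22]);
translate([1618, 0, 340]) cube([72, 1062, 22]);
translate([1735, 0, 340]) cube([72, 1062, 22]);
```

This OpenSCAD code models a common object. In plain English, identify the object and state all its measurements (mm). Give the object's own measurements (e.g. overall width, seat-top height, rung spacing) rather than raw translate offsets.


A bed frame 1915 mm long (x) by 1062 mm wide (y). Four 52×52 mm corner posts, 362 mm tall, at the corners of the footprint. Four rails of 20 mm thickness and 143 mm height run between adjacent posts with their undersides at z = 197 mm, their outer faces flush with the outside of the frame (the two x-running rails run between the posts' inner faces; the two y-running rails run between the posts' inner faces). 15 slats, each 72 mm wide (x) and 22 mm thick, lie across the top of the two x-running rails, running the full 1062 mm width of the frame in y; along x they sit between the end posts with a 45 mm gap after the −x posts and between neighbouring slats, leaving 56 mm before the +x posts.


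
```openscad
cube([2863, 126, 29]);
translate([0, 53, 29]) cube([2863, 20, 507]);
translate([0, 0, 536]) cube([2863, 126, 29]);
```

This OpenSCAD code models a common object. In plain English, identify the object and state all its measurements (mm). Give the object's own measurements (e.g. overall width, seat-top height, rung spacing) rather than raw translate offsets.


An I-beam lying along x, 2863 mm long. Overall section height 565 mm. Two flanges 126 mm wide (y) and 29 mm thick, one on the floor and one at the top; a web 20 mm thick runs between them, centred on the flange width.


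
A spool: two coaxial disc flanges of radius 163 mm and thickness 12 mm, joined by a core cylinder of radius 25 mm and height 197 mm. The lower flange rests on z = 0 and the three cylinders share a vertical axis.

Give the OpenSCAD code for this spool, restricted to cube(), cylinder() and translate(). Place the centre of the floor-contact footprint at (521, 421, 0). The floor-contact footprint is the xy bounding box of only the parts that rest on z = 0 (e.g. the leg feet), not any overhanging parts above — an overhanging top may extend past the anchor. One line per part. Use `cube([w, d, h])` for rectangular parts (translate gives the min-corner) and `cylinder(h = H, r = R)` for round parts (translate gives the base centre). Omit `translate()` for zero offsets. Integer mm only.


translate([521, 421, 0]) cylinder(h = 12, r = 163);
translate([521, 421, 12]) cylinder(h = 197, r = 25);
translate([521, 421, 209]) cylinder(h = 12, r = 163);


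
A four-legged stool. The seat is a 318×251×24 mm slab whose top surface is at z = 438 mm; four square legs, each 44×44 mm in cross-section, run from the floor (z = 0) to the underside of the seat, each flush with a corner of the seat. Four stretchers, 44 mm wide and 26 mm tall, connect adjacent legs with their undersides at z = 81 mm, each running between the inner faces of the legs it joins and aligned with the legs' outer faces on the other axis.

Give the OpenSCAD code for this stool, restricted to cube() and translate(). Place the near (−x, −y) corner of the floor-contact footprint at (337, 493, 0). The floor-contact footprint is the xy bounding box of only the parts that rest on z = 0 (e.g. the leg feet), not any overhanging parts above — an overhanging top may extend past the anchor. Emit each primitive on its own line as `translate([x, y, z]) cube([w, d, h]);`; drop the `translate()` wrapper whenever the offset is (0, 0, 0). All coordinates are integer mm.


translate([337, 493, 414]) cube([318, 251, 24]);
translate([337, 493, 0]) cube([44, 44, 414]);
translate([611, 493, 0]) cube([44, 44, 414]);
translate([337, 700, 0]) cube([44, 44, 414]);
translate([611, 700, 0]) cube([44, 44, 414]);
translate([381, 493, 81]) cube([230, 44, 26]);
translate([381, 700, 81]) cube([230, 44, 26]);
translate([337, 537, 81]) cube([44, 163, 26]);
translate([611, 537, 81]) cube([44, 163, 26]);


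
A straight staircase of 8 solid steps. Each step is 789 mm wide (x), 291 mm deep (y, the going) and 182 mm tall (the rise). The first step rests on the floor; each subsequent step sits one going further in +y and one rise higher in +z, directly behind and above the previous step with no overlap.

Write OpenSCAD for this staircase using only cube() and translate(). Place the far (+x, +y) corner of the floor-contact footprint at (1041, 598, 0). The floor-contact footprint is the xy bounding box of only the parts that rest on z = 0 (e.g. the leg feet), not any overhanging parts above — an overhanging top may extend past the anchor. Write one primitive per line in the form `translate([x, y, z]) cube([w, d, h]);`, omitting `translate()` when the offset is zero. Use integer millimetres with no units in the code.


translate([252, 307, 0]) cube([789, 291, 182]);
translate([252, 598, 182]) cube([789, 291, 182]);
translate([252, 889, 364]) cube([789, 291, 182]);
translate([252, 1180, 546]) cube([789, 291, 182]);
translate([252, 1471, 728]) cube([789, 291, 182]);
translate([252, 1762, 910]) cube([789, 291, 182]);
translate([252, 2053, 1092]) cube([789, 291, 182]);
translate([252, 2344, 1274]) cube([789, 291, 182]);


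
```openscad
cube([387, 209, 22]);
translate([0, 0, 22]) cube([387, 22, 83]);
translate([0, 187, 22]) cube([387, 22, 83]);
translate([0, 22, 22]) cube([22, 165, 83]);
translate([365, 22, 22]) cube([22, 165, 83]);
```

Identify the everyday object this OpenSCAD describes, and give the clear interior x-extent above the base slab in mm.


An open box. The internal width is 343 mm.

A 387×209 base slab with four walls standing on it — an open box. The base is 387 mm wide and the walls are 22 mm thick, so the internal width is 387 − 2 × 22 = 343 mm.


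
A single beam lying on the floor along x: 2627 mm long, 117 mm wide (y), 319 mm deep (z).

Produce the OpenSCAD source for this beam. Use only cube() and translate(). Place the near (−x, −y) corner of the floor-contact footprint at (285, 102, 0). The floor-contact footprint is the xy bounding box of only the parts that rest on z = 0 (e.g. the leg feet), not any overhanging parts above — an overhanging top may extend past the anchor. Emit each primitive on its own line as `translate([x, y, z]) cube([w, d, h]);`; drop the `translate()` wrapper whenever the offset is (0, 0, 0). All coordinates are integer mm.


translate([285, 102, 0]) cube([2627, 117, 319]);


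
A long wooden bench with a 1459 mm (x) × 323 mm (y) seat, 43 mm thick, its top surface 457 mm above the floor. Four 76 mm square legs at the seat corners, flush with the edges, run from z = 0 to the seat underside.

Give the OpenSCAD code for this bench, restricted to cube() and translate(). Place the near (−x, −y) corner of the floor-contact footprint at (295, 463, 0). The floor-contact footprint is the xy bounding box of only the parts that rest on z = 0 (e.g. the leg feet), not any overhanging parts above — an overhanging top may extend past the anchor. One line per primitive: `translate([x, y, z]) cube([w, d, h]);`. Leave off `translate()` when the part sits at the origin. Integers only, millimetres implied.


// leg_h = 457 − 43 = 414
translate([295, 463, 414]) cube([1459, 323, 43]);
translate([295, 463, 0]) cube([76, 76, 414]);
translate([295, 710, 0]) cube([76, 76, 414]);
translate([1678, 463, 0]) cube([76, 76, 414]);
translate([1678, 710, 0]) cube([76, 76, 414]);


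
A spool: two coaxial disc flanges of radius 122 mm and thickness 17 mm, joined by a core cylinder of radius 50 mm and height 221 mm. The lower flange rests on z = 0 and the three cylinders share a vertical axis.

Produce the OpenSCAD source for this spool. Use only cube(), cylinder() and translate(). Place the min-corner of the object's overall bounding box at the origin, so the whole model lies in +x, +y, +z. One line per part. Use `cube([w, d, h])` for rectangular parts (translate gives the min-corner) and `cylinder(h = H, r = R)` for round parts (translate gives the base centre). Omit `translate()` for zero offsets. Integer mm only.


translate([122, 122, 0]) cylinder(h = 17, r = 122);
translate([122, 122, 17]) cylinder(h = 221, r = 50);
translate([122, 122, 238]) cylinder(h = 17, r = 122);


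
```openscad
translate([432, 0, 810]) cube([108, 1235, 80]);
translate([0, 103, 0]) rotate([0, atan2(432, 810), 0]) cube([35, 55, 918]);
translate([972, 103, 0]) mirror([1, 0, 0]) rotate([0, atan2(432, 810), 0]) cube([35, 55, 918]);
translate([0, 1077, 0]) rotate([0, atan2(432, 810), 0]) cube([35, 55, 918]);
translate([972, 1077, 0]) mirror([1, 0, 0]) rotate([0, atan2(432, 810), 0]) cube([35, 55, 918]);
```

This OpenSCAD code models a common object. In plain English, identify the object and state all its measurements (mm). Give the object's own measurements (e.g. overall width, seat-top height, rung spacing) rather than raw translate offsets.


A sawhorse. A 108×1235×80 mm beam (x, y, z) sits on two A-frame leg pairs. Each pair is two raked legs of 35×55 mm section (55 mm along y) splaying symmetrically in x. Each leg rises 810 mm vertically over 432 mm of horizontal reach and is 918 mm long along its own axis. Every leg's outer bottom edge rests on the floor and its outer top edge meets a bottom edge of the beam — the left legs (tilting toward +x) meet the beam's −x bottom edge, the right legs (their mirror images, tilting toward −x) meet its +x bottom edge — so the leg tops tuck under the beam, the beam's underside is 810 mm above the floor, and the feet are 972 mm apart outside-to-outside with the beam centred between them. The two leg pairs are set in 103 mm from either end of the beam.


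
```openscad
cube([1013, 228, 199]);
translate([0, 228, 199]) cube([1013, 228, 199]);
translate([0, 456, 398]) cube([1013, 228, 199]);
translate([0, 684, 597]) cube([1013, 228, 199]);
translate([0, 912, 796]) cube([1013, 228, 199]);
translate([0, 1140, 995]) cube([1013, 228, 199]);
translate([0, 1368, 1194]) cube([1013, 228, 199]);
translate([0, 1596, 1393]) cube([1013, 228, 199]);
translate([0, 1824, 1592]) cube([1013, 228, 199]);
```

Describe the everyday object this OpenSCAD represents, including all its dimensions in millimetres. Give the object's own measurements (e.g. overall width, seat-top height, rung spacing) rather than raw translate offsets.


A straight staircase of 9 solid steps. Each step is 1013 mm wide (x), 228 mm deep (y, the going) and 199 mm tall (the rise). The first step rests on the floor; each subsequent step sits one going further in +y and one rise higher in +z, directly behind and above the previous step with no overlap.


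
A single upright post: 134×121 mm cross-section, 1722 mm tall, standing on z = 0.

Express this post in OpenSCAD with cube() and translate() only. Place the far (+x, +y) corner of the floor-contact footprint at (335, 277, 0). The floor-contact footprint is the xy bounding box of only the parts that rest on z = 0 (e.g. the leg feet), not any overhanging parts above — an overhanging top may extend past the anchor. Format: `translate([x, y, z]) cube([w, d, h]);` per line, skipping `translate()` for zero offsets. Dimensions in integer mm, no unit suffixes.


translate([201, 156, 0]) cube([134, 121, 1722]);


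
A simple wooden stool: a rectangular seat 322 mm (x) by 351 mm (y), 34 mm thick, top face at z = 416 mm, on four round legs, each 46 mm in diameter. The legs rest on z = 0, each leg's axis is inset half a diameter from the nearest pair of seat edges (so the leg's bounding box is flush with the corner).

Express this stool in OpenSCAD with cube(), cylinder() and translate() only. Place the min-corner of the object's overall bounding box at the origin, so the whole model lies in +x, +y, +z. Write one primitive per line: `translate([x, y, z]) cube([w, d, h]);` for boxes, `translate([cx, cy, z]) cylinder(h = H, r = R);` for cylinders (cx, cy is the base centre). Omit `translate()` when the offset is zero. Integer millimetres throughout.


translate([0, 0, 382]) cube([322, 351, 34]);
translate([23, 23, 0]) cylinder(h = 382, r = 23);
translate([299, 23, 0]) cylinder(h = 382, r = 23);
translate([23, 328, 0]) cylinder(h = 382, r = 23);
translate([299, 328, 0]) cylinder(h = 382, r = 23);


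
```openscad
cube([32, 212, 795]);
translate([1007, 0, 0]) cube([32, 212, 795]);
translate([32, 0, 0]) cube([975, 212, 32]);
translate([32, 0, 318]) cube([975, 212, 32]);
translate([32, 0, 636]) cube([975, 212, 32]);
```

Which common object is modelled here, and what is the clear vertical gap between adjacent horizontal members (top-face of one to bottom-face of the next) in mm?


A bookshelf. The clear shelf gap is 286 mm.

Two tall side panels with 3 horizontal boards between them — a bookshelf. The first two shelf undersides are at z = 0 and z = 318; with shelf thickness 32, the clear gap is 318 − 0 − 32 = 286 mm.


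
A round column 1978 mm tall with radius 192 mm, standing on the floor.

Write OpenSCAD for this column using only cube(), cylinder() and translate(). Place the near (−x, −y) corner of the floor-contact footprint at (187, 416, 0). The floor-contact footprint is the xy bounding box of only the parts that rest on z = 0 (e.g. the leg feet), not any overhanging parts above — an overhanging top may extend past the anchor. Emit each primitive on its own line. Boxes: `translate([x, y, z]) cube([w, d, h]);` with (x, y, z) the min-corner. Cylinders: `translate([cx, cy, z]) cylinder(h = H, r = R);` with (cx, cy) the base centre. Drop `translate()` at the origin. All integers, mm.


translate([379, 608, 0]) cylinder(h = 1978, r = 192);


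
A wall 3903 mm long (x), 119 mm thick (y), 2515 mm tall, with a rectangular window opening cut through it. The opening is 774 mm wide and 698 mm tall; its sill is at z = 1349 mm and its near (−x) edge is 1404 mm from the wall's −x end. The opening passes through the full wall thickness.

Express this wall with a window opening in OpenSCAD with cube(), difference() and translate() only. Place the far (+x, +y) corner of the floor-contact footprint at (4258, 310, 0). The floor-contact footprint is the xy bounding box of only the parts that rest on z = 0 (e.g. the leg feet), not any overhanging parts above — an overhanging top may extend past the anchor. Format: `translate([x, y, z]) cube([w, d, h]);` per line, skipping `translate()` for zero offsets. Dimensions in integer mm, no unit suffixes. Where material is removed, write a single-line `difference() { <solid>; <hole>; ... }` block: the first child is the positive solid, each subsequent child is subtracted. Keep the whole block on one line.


difference() { translate([355, 191, 0]) cube([3903, 119, 2515]); translate([1759, 191, 1349]) cube([774, 119, 698]); }


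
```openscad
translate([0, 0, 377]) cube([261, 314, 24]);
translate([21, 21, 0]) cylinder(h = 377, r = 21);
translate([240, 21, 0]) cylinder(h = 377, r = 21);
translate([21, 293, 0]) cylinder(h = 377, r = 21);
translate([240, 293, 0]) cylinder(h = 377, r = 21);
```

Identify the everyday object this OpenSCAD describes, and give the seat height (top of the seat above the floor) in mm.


A stool. The seat height is 401 mm.

A 261×314×24 slab at z = 377 on four corner cylinders — a stool. The seat top is 377 + 24 = 401 mm.


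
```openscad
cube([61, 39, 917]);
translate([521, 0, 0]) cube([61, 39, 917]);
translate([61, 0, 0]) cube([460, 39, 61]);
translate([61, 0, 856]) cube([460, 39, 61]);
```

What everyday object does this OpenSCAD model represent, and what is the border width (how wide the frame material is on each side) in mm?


A picture frame. The border width is 61 mm.

Four thin pieces enclosing a rectangular opening — a picture frame. The two full-height stiles are 917 mm tall; the top rail sits at z = 856 and is 61 mm tall, so the border above the opening is 917 − 856 = 61 mm, matching the stile x-width.


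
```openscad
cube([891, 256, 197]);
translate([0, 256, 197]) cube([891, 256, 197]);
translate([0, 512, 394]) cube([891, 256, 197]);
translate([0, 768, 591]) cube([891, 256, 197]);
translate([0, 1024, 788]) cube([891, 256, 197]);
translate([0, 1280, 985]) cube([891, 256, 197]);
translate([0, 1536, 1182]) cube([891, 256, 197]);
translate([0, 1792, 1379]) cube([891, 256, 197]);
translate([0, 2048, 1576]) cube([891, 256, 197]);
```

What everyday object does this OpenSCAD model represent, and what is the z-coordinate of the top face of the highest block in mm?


A staircase. The total rise is 1773 mm.

9 identical blocks, each offset up and back from the previous — a staircase. Each step is 197 mm tall and there are 9 of them, so the total rise is 9 × 197 = 1773 mm.


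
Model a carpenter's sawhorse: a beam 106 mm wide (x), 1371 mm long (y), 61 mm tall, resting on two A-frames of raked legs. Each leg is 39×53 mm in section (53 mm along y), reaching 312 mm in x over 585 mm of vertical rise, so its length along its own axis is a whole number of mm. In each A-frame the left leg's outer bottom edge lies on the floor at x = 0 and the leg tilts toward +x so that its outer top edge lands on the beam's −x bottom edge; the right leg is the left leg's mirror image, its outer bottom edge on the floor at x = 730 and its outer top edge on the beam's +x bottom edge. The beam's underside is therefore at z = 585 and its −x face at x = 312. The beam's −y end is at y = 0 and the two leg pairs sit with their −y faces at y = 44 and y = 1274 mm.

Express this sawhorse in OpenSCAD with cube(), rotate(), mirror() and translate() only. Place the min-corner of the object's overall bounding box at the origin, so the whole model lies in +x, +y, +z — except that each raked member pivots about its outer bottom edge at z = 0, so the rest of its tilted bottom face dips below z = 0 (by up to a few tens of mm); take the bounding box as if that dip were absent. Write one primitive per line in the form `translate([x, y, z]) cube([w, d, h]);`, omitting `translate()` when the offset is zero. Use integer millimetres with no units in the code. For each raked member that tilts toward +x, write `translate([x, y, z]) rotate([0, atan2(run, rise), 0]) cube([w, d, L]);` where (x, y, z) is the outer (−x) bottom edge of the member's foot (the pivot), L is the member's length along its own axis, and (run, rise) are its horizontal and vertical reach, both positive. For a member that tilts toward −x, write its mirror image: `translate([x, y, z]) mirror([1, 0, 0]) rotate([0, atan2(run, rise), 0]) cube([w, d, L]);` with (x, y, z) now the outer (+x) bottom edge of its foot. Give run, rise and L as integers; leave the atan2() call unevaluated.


// leg length = √(312² + 585²) = 663
// right-leg outer foot x = 2·312 + 106 = 730
// beam min-corner = (312, 0, 585)
translate([312, 0, 585]) cube([106, 1371, 61]);
translate([0, 44, 0]) rotate([0, atan2(312, 585), 0]) cube([39, 53, 663]);
translate([730, 44, 0]) mirror([1, 0, 0]) rotate([0, atan2(312, 585), 0]) cube([39, 53, 663]);
translate([0, 1274, 0]) rotate([0, atan2(312, 585), 0]) cube([39, 53, 663]);
translate([730, 1274, 0]) mirror([1, 0, 0]) rotate([0, atan2(312, 585), 0]) cube([39, 53, 663]);


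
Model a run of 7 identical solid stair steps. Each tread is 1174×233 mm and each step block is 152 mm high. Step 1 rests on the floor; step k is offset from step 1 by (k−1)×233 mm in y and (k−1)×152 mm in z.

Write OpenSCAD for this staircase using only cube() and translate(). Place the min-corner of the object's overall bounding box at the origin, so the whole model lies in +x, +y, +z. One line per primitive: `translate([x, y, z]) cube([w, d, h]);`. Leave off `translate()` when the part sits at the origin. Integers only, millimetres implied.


cube([1174, 233, 152]);
translate([0, 233, 152]) cube([1174, 233, 152]);
translate([0, 466, 304]) cube([1174, 233, 152]);
translate([0, 699, 456]) cube([1174, 233, 152]);
translate([0, 932, 608]) cube([1174, 233, 152]);
translate([0, 1165, 760]) cube([1174, 233, 152]);
translate([0, 1398, 912]) cube([1174, 233, 152]);


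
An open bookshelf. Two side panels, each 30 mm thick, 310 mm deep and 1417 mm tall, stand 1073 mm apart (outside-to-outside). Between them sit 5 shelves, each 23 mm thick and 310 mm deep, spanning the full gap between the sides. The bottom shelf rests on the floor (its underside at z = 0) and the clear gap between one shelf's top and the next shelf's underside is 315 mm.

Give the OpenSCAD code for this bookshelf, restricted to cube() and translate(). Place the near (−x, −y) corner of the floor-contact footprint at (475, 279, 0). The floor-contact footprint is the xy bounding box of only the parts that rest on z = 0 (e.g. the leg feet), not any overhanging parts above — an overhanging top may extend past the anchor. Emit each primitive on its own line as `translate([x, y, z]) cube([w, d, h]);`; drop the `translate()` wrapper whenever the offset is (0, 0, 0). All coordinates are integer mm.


translate([475, 279, 0]) cube([30, 310, 1417]);
translate([1518, 279, 0]) cube([30, 310, 1417]);
translate([505, 279, 0]) cube([1013, 310, 23]);
translate([505, 279, 338]) cube([1013, 310, 23]);
translate([505, 279, 676]) cube([1013, 310, 23]);
translate([505, 279, 1014]) cube([1013, 310, 23]);
translate([505, 279, 1352]) cube([1013, 310, 23]);


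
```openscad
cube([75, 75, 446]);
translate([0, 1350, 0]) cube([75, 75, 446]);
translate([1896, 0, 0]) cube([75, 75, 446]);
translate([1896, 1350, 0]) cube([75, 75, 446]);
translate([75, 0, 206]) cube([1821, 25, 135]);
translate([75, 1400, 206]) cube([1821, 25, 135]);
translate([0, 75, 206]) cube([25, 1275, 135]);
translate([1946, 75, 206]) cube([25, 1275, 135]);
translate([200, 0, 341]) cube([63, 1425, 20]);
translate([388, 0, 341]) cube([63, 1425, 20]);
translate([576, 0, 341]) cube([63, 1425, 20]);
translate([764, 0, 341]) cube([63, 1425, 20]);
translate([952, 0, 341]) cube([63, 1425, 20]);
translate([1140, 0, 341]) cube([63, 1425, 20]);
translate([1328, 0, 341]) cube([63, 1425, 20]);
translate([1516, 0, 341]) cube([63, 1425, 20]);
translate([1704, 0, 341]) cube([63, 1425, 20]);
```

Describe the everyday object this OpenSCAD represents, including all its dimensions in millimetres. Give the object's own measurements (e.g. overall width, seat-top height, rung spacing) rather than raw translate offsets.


A bed frame 1971 mm long (x) by 1425 mm wide (y). Four 75×75 mm corner posts, 446 mm tall, at the corners of the footprint. Four rails of 25 mm thickness and 135 mm height run between adjacent posts with their undersides at z = 206 mm, their outer faces flush with the outside of the frame (the two x-running rails run between the posts' inner faces; the two y-running rails run between the posts' inner faces). 9 slats, each 63 mm wide (x) and 20 mm thick, lie across the top of the two x-running rails, running the full 1425 mm width of the frame in y; along x they sit between the end posts with a 125 mm gap after the −x posts and between neighbouring slats, leaving 129 mm before the +x posts.


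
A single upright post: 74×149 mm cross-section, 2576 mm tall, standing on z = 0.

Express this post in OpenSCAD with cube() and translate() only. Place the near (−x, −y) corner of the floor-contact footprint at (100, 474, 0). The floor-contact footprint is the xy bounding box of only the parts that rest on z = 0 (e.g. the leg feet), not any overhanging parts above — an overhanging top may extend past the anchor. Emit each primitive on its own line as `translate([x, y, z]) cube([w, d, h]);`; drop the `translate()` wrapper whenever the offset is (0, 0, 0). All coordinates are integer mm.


translate([100, 474, 0]) cube([74, 149, 2576]);


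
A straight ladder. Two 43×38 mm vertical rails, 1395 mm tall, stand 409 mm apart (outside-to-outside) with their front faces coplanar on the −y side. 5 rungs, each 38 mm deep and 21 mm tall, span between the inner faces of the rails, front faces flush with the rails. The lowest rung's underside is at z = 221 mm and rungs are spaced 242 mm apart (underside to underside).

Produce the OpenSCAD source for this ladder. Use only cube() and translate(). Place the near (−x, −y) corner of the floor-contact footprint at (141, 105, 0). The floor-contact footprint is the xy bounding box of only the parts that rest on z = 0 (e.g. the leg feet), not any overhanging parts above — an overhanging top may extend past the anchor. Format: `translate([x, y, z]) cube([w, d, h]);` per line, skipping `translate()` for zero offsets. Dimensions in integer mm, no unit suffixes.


// rung span = 409 - 2*43 = 323
// rung[k] z = 221 + k*242
translate([141, 105, 0]) cube([43, 38, 1395]);
translate([507, 105, 0]) cube([43, 38, 1395]);
translate([184, 105, 221]) cube([323, 38, 21]);
translate([184, 105, 463]) cube([323, 38, 21]);
translate([184, 105, 705]) cube([323, 38, 21]);
translate([184, 105, 947]) cube([323, 38, 21]);
translate([184, 105, 1189]) cube([323, 38, 21]);


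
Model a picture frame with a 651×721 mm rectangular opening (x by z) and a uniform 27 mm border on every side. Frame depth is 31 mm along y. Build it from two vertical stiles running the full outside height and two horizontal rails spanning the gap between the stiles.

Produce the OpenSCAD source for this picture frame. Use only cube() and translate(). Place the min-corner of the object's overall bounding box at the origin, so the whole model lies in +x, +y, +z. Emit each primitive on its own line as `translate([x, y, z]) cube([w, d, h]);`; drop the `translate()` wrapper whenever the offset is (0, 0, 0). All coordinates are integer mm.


cube([27, 31, 775]);
translate([678, 0, 0]) cube([27, 31, 775]);
translate([27, 0, 0]) cube([651, 31, 27]);
translate([27, 0, 748]) cube([651, 31, 27]);


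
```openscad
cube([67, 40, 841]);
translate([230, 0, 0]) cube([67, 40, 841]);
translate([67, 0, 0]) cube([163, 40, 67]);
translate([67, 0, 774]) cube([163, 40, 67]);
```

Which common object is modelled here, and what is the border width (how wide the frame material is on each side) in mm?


A picture frame. The border width is 67 mm.

Four thin pieces enclosing a rectangular opening — a picture frame. The two full-height stiles are 841 mm tall; the top rail sits at z = 774 and is 67 mm tall, so the border above the opening is 841 − 774 = 67 mm, matching the stile x-width.


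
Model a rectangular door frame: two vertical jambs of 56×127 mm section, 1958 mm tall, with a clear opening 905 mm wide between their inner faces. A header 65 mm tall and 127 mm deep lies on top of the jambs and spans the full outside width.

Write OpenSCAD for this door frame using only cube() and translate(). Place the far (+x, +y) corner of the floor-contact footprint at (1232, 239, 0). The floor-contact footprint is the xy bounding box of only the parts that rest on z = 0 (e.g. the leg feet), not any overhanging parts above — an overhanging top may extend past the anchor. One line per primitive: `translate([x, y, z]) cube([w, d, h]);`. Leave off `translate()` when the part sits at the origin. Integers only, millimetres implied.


translate([215, 112, 0]) cube([56, 127, 1958]);
translate([1176, 112, 0]) cube([56, 127, 1958]);
translate([215, 112, 1958]) cube([1017, 127, 65]);


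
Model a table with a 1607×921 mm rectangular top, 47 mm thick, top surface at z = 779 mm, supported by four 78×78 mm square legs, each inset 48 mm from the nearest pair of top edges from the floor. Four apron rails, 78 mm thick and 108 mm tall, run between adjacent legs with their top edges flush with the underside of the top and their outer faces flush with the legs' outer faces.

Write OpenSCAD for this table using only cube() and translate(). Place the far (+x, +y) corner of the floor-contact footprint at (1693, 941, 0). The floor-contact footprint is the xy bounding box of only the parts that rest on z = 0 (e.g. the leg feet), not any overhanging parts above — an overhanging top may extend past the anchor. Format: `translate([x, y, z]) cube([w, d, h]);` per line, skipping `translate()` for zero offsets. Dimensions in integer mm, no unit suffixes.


translate([134, 68, 732]) cube([1607, 921, 47]);
translate([182, 116, 0]) cube([78, 78, 732]);
translate([1615, 116, 0]) cube([78, 78, 732]);
translate([182, 863, 0]) cube([78, 78, 732]);
translate([1615, 863, 0]) cube([78, 78, 732]);
translate([260, 116, 624]) cube([1355, 78, 108]);
translate([260, 863, 624]) cube([1355, 78, 108]);
translate([182, 194, 624]) cube([78, 669, 108]);
translate([1615, 194, 624]) cube([78, 669, 108]);


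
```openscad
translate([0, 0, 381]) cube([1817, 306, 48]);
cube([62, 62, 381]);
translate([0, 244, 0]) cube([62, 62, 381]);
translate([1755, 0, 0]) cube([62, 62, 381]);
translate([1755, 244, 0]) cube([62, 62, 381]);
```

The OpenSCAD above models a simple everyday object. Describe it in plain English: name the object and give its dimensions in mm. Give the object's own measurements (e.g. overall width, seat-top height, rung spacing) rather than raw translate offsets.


A bench: a 1817×306 mm seat slab, 48 mm thick, top at z = 429 mm, on four 62×62 mm square legs flush with the seat corners and standing on z = 0.


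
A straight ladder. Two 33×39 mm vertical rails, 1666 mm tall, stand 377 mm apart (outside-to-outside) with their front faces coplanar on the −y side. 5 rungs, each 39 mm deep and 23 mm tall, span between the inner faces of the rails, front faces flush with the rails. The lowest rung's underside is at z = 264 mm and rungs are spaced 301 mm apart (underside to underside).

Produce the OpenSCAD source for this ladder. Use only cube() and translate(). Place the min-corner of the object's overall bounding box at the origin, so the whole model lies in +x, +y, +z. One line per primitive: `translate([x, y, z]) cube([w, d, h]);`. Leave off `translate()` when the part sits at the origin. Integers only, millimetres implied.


cube([33, 39, 1666]);
translate([344, 0, 0]) cube([33, 39, 1666]);
translate([33, 0, 264]) cube([311, 39, 23]);
translate([33, 0, 565]) cube([311, 39, 23]);
translate([33, 0, 866]) cube([311, 39, 23]);
translate([33, 0, 1167]) cube([311, 39, 23]);
translate([33, 0, 1468]) cube([311, 39, 23]);


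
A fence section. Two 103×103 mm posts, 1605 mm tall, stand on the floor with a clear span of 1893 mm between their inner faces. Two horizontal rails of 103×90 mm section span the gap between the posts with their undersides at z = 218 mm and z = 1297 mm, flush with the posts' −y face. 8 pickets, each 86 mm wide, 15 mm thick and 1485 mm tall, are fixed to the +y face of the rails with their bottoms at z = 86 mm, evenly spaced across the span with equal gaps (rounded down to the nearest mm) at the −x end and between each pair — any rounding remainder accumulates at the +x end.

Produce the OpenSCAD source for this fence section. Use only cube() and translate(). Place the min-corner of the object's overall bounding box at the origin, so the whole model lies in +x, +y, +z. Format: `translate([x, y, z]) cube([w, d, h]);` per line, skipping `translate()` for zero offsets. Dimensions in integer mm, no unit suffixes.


cube([103, 103, 1605]);
translate([1996, 0, 0]) cube([103, 103, 1605]);
translate([103, 0, 218]) cube([1893, 103, 90]);
translate([103, 0, 1297]) cube([1893, 103, 90]);
translate([236, 103, 86]) cube([86, 15, 1485]);
translate([455, 103, 86]) cube([86, 15, 1485]);
translate([674, 103, 86]) cube([86, 15, 1485]);
translate([893, 103, 86]) cube([86, 15, 1485]);
translate([1112, 103, 86]) cube([86, 15, 1485]);
translate([1331, 103, 86]) cube([86, 15, 1485]);
translate([1550, 103, 86]) cube([86, 15, 1485]);
translate([1769, 103, 86]) cube([86, 15, 1485]);


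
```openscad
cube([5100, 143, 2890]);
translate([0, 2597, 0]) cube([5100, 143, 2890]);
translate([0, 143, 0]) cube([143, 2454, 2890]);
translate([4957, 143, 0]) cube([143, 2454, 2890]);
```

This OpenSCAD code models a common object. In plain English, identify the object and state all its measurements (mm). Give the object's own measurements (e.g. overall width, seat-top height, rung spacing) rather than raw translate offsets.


The wall frame of a small rectangular building: four walls, each 2890 mm tall and 143 mm thick, enclosing a footprint 5100 mm (x) by 2740 mm (y) outside-to-outside, with no floor or roof. The front and back walls (the −y and +y sides) span the full width; the two side walls fit between them.


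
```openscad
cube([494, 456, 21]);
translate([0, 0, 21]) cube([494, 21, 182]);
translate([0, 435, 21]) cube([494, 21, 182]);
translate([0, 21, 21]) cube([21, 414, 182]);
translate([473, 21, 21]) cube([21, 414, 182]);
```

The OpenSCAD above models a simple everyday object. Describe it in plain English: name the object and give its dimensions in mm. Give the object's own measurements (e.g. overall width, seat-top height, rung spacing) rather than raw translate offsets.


An open-topped rectangular box: outside dimensions 494×456×203 mm, with a uniform wall and base thickness of 21 mm. The base is a full 494×456 slab on the floor; four walls sit on top of the base. The front and back walls (the −y and +y sides) span the full width; the two side walls fit between them.


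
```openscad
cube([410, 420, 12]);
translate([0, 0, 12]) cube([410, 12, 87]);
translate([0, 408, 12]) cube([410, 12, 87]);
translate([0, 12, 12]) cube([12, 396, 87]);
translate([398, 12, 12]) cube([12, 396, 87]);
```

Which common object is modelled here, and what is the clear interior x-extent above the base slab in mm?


An open box. The internal width is 386 mm.

A 410×420 base slab with four walls standing on it — an open box. The base is 410 mm wide and the walls are 12 mm thick, so the internal width is 410 − 2 × 12 = 386 mm.


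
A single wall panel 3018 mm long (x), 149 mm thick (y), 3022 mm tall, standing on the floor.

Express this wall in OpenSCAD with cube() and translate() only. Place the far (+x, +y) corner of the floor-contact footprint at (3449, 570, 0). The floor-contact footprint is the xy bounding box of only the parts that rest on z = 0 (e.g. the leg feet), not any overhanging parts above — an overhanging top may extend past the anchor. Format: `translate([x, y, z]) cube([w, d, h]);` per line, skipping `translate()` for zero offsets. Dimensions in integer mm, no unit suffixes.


translate([431, 421, 0]) cube([3018, 149, 3022]);


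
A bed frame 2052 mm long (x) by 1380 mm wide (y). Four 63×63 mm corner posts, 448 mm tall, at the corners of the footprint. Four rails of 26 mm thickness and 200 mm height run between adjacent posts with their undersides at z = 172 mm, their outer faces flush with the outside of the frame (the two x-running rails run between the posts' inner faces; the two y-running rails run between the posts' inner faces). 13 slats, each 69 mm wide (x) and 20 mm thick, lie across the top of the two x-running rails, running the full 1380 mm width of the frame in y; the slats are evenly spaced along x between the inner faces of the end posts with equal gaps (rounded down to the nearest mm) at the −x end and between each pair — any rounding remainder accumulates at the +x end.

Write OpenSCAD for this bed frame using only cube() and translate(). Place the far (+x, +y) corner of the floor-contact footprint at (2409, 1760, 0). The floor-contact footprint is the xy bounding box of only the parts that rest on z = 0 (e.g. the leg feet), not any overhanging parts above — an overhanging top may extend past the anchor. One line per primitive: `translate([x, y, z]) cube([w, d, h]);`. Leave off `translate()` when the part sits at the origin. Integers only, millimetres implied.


// slat z = rail_z + rail_h = 172 + 200 = 372
// slat gap = ⌊(1926 − 13·69) / 14⌋ = 73
translate([357, 380, 0]) cube([63, 63, 448]);
translate([357, 1697, 0]) cube([63, 63, 448]);
translate([2346, 380, 0]) cube([63, 63, 448]);
translate([2346, 1697, 0]) cube([63, 63, 448]);
translate([420, 380, 172]) cube([1926, 26, 200]);
translate([420, 1734, 172]) cube([1926, 26, 200]);
translate([357, 443, 172]) cube([26, 1254, 200]);
translate([2383, 443, 172]) cube([26, 1254, 200]);
translate([493, 380, 372]) cube([69, 1380, 20]);
translate([635, 380, 372]) cube([69, 1380, 20]);
translate([777, 380, 372]) cube([69, 1380, 20]);
translate([919, 380, 372]) cube([69, 1380, 20]);
translate([1061, 380, 372]) cube([69, 1380, 20]);
translate([1203, 380, 372]) cube([69, 1380, 20]);
translate([1345, 380, 372]) cube([69, 1380, 20]);
translate([1487, 380, 372]) cube([69, 1380, 20]);
translate([1629, 380, 372]) cube([69, 1380, 20]);
translate([1771, 380, 372]) cube([69, 1380, 20]);
translate([1913, 380, 372]) cube([69, 1380, 20]);
translate([2055, 380, 372]) cube([69, 1380, 20]);
translate([2197, 380, 372]) cube([69, 1380, 20]);
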